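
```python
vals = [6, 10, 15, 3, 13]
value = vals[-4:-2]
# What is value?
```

vals has length 5. The slice vals[-4:-2] selects indices [1, 2] (1->10, 2->15), giving [10, 15].

[10, 15]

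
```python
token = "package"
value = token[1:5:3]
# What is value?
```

token has length 7. The slice token[1:5:3] selects indices [1, 4] (1->'a', 4->'a'), giving 'aa'.

'aa'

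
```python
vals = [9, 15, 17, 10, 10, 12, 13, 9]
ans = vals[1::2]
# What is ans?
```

vals has length 8. The slice vals[1::2] selects indices [1, 3, 5, 7] (1->15, 3->10, 5->12, 7->9), giving [15, 10, 12, 9].

[15, 10, 12, 9]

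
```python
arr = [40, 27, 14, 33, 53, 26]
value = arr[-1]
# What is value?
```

arr has length 6. Negative index -1 maps to positive index 6 + (-1) = 5. arr[5] = 26.

26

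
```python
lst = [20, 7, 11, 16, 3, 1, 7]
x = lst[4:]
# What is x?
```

lst has length 7. The slice lst[4:] selects indices [4, 5, 6] (4->3, 5->1, 6->7), giving [3, 1, 7].

[3, 1, 7]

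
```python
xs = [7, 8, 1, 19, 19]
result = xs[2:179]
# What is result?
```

xs has length 5. The slice xs[2:179] selects indices [2, 3, 4] (2->1, 3->19, 4->19), giving [1, 19, 19].

[1, 19, 19]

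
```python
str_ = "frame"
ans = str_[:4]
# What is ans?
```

str_ has length 5. The slice str_[:4] selects indices [0, 1, 2, 3] (0->'f', 1->'r', 2->'a', 3->'m'), giving 'fram'.

'fram'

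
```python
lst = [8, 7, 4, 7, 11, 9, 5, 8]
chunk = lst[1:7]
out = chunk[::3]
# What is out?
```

lst has length 8. The slice lst[1:7] selects indices [1, 2, 3, 4, 5, 6] (1->7, 2->4, 3->7, 4->11, 5->9, 6->5), giving [7, 4, 7, 11, 9, 5]. So chunk = [7, 4, 7, 11, 9, 5]. chunk has length 6. The slice chunk[::3] selects indices [0, 3] (0->7, 3->11), giving [7, 11].

[7, 11]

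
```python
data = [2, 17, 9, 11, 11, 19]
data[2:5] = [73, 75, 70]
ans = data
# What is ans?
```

data starts as [2, 17, 9, 11, 11, 19] (length 6). The slice data[2:5] covers indices [2, 3, 4] with values [9, 11, 11]. Replacing that slice with [73, 75, 70] (same length) produces [2, 17, 73, 75, 70, 19].

[2, 17, 73, 75, 70, 19]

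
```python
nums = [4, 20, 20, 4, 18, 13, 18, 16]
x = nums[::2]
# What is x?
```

nums has length 8. The slice nums[::2] selects indices [0, 2, 4, 6] (0->4, 2->20, 4->18, 6->18), giving [4, 20, 18, 18].

[4, 20, 18, 18]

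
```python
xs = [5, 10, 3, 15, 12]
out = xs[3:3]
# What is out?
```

xs has length 5. The slice xs[3:3] resolves to an empty index range, so the result is [].

[]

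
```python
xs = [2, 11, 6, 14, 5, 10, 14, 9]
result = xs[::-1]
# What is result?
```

xs has length 8. The slice xs[::-1] selects indices [7, 6, 5, 4, 3, 2, 1, 0] (7->9, 6->14, 5->10, 4->5, 3->14, 2->6, 1->11, 0->2), giving [9, 14, 10, 5, 14, 6, 11, 2].

[9, 14, 10, 5, 14, 6, 11, 2]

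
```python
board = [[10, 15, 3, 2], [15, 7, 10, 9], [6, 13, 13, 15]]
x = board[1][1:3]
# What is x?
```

board[1] = [15, 7, 10, 9]. board[1] has length 4. The slice board[1][1:3] selects indices [1, 2] (1->7, 2->10), giving [7, 10].

[7, 10]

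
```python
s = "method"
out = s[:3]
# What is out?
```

s has length 6. The slice s[:3] selects indices [0, 1, 2] (0->'m', 1->'e', 2->'t'), giving 'met'.

'met'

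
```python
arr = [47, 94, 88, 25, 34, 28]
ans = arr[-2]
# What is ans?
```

arr has length 6. Negative index -2 maps to positive index 6 + (-2) = 4. arr[4] = 34.

34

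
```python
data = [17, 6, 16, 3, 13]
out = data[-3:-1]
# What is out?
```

data has length 5. The slice data[-3:-1] selects indices [2, 3] (2->16, 3->3), giving [16, 3].

[16, 3]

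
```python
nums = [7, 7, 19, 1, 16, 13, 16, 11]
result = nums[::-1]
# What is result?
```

nums has length 8. The slice nums[::-1] selects indices [7, 6, 5, 4, 3, 2, 1, 0] (7->11, 6->16, 5->13, 4->16, 3->1, 2->19, 1->7, 0->7), giving [11, 16, 13, 16, 1, 19, 7, 7].

[11, 16, 13, 16, 1, 19, 7, 7]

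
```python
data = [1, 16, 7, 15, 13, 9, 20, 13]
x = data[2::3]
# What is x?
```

data has length 8. The slice data[2::3] selects indices [2, 5] (2->7, 5->9), giving [7, 9].

[7, 9]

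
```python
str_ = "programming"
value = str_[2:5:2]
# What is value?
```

str_ has length 11. The slice str_[2:5:2] selects indices [2, 4] (2->'o', 4->'r'), giving 'or'.

'or'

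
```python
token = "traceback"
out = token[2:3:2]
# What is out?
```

token has length 9. The slice token[2:3:2] selects indices [2] (2->'a'), giving 'a'.

'a'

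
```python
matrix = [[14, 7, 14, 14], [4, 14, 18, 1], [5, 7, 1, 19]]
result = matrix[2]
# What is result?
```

matrix has 3 rows. Row 2 is [5, 7, 1, 19].

[5, 7, 1, 19]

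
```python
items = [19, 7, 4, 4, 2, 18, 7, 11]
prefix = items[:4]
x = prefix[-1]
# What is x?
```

items has length 8. The slice items[:4] selects indices [0, 1, 2, 3] (0->19, 1->7, 2->4, 3->4), giving [19, 7, 4, 4]. So prefix = [19, 7, 4, 4]. Then prefix[-1] = 4.

4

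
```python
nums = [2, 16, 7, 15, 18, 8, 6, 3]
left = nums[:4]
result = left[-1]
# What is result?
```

nums has length 8. The slice nums[:4] selects indices [0, 1, 2, 3] (0->2, 1->16, 2->7, 3->15), giving [2, 16, 7, 15]. So left = [2, 16, 7, 15]. Then left[-1] = 15.

15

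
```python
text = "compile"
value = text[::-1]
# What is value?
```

text has length 7. The slice text[::-1] selects indices [6, 5, 4, 3, 2, 1, 0] (6->'e', 5->'l', 4->'i', 3->'p', 2->'m', 1->'o', 0->'c'), giving 'elipmoc'.

'elipmoc'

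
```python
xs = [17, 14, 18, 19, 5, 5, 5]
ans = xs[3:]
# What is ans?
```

xs has length 7. The slice xs[3:] selects indices [3, 4, 5, 6] (3->19, 4->5, 5->5, 6->5), giving [19, 5, 5, 5].

[19, 5, 5, 5]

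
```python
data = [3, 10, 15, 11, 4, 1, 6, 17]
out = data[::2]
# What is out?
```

data has length 8. The slice data[::2] selects indices [0, 2, 4, 6] (0->3, 2->15, 4->4, 6->6), giving [3, 15, 4, 6].

[3, 15, 4, 6]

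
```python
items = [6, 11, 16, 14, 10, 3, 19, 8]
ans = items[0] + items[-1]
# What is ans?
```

items has length 8. items[0] = 6.
items has length 8. Negative index -1 maps to positive index 8 + (-1) = 7. items[7] = 8.
Sum: 6 + 8 = 14.

14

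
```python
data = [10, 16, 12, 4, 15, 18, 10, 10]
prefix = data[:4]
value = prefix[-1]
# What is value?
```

data has length 8. The slice data[:4] selects indices [0, 1, 2, 3] (0->10, 1->16, 2->12, 3->4), giving [10, 16, 12, 4]. So prefix = [10, 16, 12, 4]. Then prefix[-1] = 4.

4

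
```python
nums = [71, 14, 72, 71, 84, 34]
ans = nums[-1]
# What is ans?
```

nums has length 6. Negative index -1 maps to positive index 6 + (-1) = 5. nums[5] = 34.

34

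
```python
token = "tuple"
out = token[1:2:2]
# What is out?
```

token has length 5. The slice token[1:2:2] selects indices [1] (1->'u'), giving 'u'.

'u'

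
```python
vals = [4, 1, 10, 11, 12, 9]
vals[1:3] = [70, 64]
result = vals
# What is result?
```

vals starts as [4, 1, 10, 11, 12, 9] (length 6). The slice vals[1:3] covers indices [1, 2] with values [1, 10]. Replacing that slice with [70, 64] (same length) produces [4, 70, 64, 11, 12, 9].

[4, 70, 64, 11, 12, 9]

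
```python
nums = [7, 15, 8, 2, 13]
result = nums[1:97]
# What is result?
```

nums has length 5. The slice nums[1:97] selects indices [1, 2, 3, 4] (1->15, 2->8, 3->2, 4->13), giving [15, 8, 2, 13].

[15, 8, 2, 13]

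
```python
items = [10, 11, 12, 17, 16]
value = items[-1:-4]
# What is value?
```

items has length 5. The slice items[-1:-4] resolves to an empty index range, so the result is [].

[]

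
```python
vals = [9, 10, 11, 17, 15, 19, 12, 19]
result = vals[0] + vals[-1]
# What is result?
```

vals has length 8. vals[0] = 9.
vals has length 8. Negative index -1 maps to positive index 8 + (-1) = 7. vals[7] = 19.
Sum: 9 + 19 = 28.

28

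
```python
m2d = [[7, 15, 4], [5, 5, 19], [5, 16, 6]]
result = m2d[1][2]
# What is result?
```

m2d[1] = [5, 5, 19]. Taking column 2 of that row yields 19.

19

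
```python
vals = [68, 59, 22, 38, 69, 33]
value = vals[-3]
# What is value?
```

vals has length 6. Negative index -3 maps to positive index 6 + (-3) = 3. vals[3] = 38.

38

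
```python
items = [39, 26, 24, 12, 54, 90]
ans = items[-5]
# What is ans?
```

items has length 6. Negative index -5 maps to positive index 6 + (-5) = 1. items[1] = 26.

26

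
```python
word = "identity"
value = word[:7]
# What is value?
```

word has length 8. The slice word[:7] selects indices [0, 1, 2, 3, 4, 5, 6] (0->'i', 1->'d', 2->'e', 3->'n', 4->'t', 5->'i', 6->'t'), giving 'identit'.

'identit'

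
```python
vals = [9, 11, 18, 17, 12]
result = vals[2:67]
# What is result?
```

vals has length 5. The slice vals[2:67] selects indices [2, 3, 4] (2->18, 3->17, 4->12), giving [18, 17, 12].

[18, 17, 12]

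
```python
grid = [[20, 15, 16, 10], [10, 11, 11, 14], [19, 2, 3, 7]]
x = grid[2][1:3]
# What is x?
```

grid[2] = [19, 2, 3, 7]. grid[2] has length 4. The slice grid[2][1:3] selects indices [1, 2] (1->2, 2->3), giving [2, 3].

[2, 3]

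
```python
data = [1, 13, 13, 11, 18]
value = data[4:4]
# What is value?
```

data has length 5. The slice data[4:4] resolves to an empty index range, so the result is [].

[]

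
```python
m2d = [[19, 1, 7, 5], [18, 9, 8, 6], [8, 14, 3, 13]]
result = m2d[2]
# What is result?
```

m2d has 3 rows. Row 2 is [8, 14, 3, 13].

[8, 14, 3, 13]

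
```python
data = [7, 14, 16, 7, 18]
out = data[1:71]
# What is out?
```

data has length 5. The slice data[1:71] selects indices [1, 2, 3, 4] (1->14, 2->16, 3->7, 4->18), giving [14, 16, 7, 18].

[14, 16, 7, 18]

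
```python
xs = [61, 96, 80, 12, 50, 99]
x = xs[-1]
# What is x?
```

xs has length 6. Negative index -1 maps to positive index 6 + (-1) = 5. xs[5] = 99.

99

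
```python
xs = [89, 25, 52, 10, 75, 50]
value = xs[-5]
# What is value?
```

xs has length 6. Negative index -5 maps to positive index 6 + (-5) = 1. xs[1] = 25.

25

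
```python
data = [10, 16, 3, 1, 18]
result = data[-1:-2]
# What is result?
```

data has length 5. The slice data[-1:-2] resolves to an empty index range, so the result is [].

[]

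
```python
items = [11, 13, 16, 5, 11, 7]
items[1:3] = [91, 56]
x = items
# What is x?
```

items starts as [11, 13, 16, 5, 11, 7] (length 6). The slice items[1:3] covers indices [1, 2] with values [13, 16]. Replacing that slice with [91, 56] (same length) produces [11, 91, 56, 5, 11, 7].

[11, 91, 56, 5, 11, 7]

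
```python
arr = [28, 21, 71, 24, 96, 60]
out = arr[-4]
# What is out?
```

arr has length 6. Negative index -4 maps to positive index 6 + (-4) = 2. arr[2] = 71.

71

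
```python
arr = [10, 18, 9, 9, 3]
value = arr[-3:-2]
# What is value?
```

arr has length 5. The slice arr[-3:-2] selects indices [2] (2->9), giving [9].

[9]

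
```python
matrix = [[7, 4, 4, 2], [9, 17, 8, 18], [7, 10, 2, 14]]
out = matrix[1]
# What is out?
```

matrix has 3 rows. Row 1 is [9, 17, 8, 18].

[9, 17, 8, 18]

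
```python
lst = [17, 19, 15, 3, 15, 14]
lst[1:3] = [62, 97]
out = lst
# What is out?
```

lst starts as [17, 19, 15, 3, 15, 14] (length 6). The slice lst[1:3] covers indices [1, 2] with values [19, 15]. Replacing that slice with [62, 97] (same length) produces [17, 62, 97, 3, 15, 14].

[17, 62, 97, 3, 15, 14]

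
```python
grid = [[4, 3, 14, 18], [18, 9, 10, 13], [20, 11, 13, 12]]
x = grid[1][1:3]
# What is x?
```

grid[1] = [18, 9, 10, 13]. grid[1] has length 4. The slice grid[1][1:3] selects indices [1, 2] (1->9, 2->10), giving [9, 10].

[9, 10]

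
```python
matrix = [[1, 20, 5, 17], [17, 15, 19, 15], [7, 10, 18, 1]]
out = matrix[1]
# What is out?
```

matrix has 3 rows. Row 1 is [17, 15, 19, 15].

[17, 15, 19, 15]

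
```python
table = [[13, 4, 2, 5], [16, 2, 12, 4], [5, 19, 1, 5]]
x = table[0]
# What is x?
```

table has 3 rows. Row 0 is [13, 4, 2, 5].

[13, 4, 2, 5]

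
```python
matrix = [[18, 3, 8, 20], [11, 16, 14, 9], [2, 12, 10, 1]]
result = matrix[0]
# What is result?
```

matrix has 3 rows. Row 0 is [18, 3, 8, 20].

[18, 3, 8, 20]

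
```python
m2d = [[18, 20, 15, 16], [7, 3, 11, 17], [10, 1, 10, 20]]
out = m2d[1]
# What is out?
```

m2d has 3 rows. Row 1 is [7, 3, 11, 17].

[7, 3, 11, 17]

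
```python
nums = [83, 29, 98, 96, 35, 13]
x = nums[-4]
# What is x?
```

nums has length 6. Negative index -4 maps to positive index 6 + (-4) = 2. nums[2] = 98.

98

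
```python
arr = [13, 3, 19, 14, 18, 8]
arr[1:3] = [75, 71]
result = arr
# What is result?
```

arr starts as [13, 3, 19, 14, 18, 8] (length 6). The slice arr[1:3] covers indices [1, 2] with values [3, 19]. Replacing that slice with [75, 71] (same length) produces [13, 75, 71, 14, 18, 8].

[13, 75, 71, 14, 18, 8]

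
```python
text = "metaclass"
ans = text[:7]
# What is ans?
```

text has length 9. The slice text[:7] selects indices [0, 1, 2, 3, 4, 5, 6] (0->'m', 1->'e', 2->'t', 3->'a', 4->'c', 5->'l', 6->'a'), giving 'metacla'.

'metacla'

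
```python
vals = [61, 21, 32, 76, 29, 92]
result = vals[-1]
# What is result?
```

vals has length 6. Negative index -1 maps to positive index 6 + (-1) = 5. vals[5] = 92.

92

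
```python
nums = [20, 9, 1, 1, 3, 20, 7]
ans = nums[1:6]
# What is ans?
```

nums has length 7. The slice nums[1:6] selects indices [1, 2, 3, 4, 5] (1->9, 2->1, 3->1, 4->3, 5->20), giving [9, 1, 1, 3, 20].

[9, 1, 1, 3, 20]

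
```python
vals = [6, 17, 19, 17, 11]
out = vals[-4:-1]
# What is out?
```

vals has length 5. The slice vals[-4:-1] selects indices [1, 2, 3] (1->17, 2->19, 3->17), giving [17, 19, 17].

[17, 19, 17]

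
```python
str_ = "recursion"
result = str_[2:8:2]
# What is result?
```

str_ has length 9. The slice str_[2:8:2] selects indices [2, 4, 6] (2->'c', 4->'r', 6->'i'), giving 'cri'.

'cri'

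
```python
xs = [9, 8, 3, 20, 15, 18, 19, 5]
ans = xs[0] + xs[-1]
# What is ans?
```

xs has length 8. xs[0] = 9.
xs has length 8. Negative index -1 maps to positive index 8 + (-1) = 7. xs[7] = 5.
Sum: 9 + 5 = 14.

14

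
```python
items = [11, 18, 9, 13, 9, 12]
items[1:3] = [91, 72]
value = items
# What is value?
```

items starts as [11, 18, 9, 13, 9, 12] (length 6). The slice items[1:3] covers indices [1, 2] with values [18, 9]. Replacing that slice with [91, 72] (same length) produces [11, 91, 72, 13, 9, 12].

[11, 91, 72, 13, 9, 12]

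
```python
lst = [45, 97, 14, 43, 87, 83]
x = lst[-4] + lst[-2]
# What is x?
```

lst has length 6. Negative index -4 maps to positive index 6 + (-4) = 2. lst[2] = 14.
lst has length 6. Negative index -2 maps to positive index 6 + (-2) = 4. lst[4] = 87.
Sum: 14 + 87 = 101.

101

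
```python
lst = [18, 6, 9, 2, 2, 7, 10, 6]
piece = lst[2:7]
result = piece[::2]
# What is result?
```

lst has length 8. The slice lst[2:7] selects indices [2, 3, 4, 5, 6] (2->9, 3->2, 4->2, 5->7, 6->10), giving [9, 2, 2, 7, 10]. So piece = [9, 2, 2, 7, 10]. piece has length 5. The slice piece[::2] selects indices [0, 2, 4] (0->9, 2->2, 4->10), giving [9, 2, 10].

[9, 2, 10]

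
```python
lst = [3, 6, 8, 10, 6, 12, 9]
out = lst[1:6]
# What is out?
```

lst has length 7. The slice lst[1:6] selects indices [1, 2, 3, 4, 5] (1->6, 2->8, 3->10, 4->6, 5->12), giving [6, 8, 10, 6, 12].

[6, 8, 10, 6, 12]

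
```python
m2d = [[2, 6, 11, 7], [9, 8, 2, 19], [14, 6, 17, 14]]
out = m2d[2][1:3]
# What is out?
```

m2d[2] = [14, 6, 17, 14]. m2d[2] has length 4. The slice m2d[2][1:3] selects indices [1, 2] (1->6, 2->17), giving [6, 17].

[6, 17]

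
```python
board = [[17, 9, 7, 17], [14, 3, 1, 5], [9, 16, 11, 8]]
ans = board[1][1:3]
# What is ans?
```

board[1] = [14, 3, 1, 5]. board[1] has length 4. The slice board[1][1:3] selects indices [1, 2] (1->3, 2->1), giving [3, 1].

[3, 1]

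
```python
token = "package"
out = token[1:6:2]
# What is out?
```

token has length 7. The slice token[1:6:2] selects indices [1, 3, 5] (1->'a', 3->'k', 5->'g'), giving 'akg'.

'akg'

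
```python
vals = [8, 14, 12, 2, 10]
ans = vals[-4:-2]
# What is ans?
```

vals has length 5. The slice vals[-4:-2] selects indices [1, 2] (1->14, 2->12), giving [14, 12].

[14, 12]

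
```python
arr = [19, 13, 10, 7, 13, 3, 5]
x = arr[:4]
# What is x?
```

arr has length 7. The slice arr[:4] selects indices [0, 1, 2, 3] (0->19, 1->13, 2->10, 3->7), giving [19, 13, 10, 7].

[19, 13, 10, 7]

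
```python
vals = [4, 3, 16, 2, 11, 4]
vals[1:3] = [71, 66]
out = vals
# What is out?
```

vals starts as [4, 3, 16, 2, 11, 4] (length 6). The slice vals[1:3] covers indices [1, 2] with values [3, 16]. Replacing that slice with [71, 66] (same length) produces [4, 71, 66, 2, 11, 4].

[4, 71, 66, 2, 11, 4]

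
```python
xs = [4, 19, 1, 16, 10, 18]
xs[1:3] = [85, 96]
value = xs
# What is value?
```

xs starts as [4, 19, 1, 16, 10, 18] (length 6). The slice xs[1:3] covers indices [1, 2] with values [19, 1]. Replacing that slice with [85, 96] (same length) produces [4, 85, 96, 16, 10, 18].

[4, 85, 96, 16, 10, 18]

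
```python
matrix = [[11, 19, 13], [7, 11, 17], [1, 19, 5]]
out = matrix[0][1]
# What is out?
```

matrix[0] = [11, 19, 13]. Taking column 1 of that row yields 19.

19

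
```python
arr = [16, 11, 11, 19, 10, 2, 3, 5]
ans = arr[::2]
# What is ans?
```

arr has length 8. The slice arr[::2] selects indices [0, 2, 4, 6] (0->16, 2->11, 4->10, 6->3), giving [16, 11, 10, 3].

[16, 11, 10, 3]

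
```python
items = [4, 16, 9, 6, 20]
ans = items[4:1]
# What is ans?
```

items has length 5. The slice items[4:1] resolves to an empty index range, so the result is [].

[]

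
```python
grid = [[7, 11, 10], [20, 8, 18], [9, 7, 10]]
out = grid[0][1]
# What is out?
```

grid[0] = [7, 11, 10]. Taking column 1 of that row yields 11.

11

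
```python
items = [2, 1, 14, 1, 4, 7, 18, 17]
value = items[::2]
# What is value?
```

items has length 8. The slice items[::2] selects indices [0, 2, 4, 6] (0->2, 2->14, 4->4, 6->18), giving [2, 14, 4, 18].

[2, 14, 4, 18]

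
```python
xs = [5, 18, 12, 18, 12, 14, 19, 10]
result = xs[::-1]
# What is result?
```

xs has length 8. The slice xs[::-1] selects indices [7, 6, 5, 4, 3, 2, 1, 0] (7->10, 6->19, 5->14, 4->12, 3->18, 2->12, 1->18, 0->5), giving [10, 19, 14, 12, 18, 12, 18, 5].

[10, 19, 14, 12, 18, 12, 18, 5]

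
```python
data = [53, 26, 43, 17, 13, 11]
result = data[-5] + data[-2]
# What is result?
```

data has length 6. Negative index -5 maps to positive index 6 + (-5) = 1. data[1] = 26.
data has length 6. Negative index -2 maps to positive index 6 + (-2) = 4. data[4] = 13.
Sum: 26 + 13 = 39.

39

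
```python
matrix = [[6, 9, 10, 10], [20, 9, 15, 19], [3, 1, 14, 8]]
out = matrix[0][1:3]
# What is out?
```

matrix[0] = [6, 9, 10, 10]. matrix[0] has length 4. The slice matrix[0][1:3] selects indices [1, 2] (1->9, 2->10), giving [9, 10].

[9, 10]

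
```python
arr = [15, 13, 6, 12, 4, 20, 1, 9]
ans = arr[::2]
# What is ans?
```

arr has length 8. The slice arr[::2] selects indices [0, 2, 4, 6] (0->15, 2->6, 4->4, 6->1), giving [15, 6, 4, 1].

[15, 6, 4, 1]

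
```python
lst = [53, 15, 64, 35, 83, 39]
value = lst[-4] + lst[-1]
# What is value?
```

lst has length 6. Negative index -4 maps to positive index 6 + (-4) = 2. lst[2] = 64.
lst has length 6. Negative index -1 maps to positive index 6 + (-1) = 5. lst[5] = 39.
Sum: 64 + 39 = 103.

103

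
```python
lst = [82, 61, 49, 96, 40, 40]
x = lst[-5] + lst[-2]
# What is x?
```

lst has length 6. Negative index -5 maps to positive index 6 + (-5) = 1. lst[1] = 61.
lst has length 6. Negative index -2 maps to positive index 6 + (-2) = 4. lst[4] = 40.
Sum: 61 + 40 = 101.

101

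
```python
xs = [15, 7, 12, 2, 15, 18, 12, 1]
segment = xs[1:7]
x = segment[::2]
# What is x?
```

xs has length 8. The slice xs[1:7] selects indices [1, 2, 3, 4, 5, 6] (1->7, 2->12, 3->2, 4->15, 5->18, 6->12), giving [7, 12, 2, 15, 18, 12]. So segment = [7, 12, 2, 15, 18, 12]. segment has length 6. The slice segment[::2] selects indices [0, 2, 4] (0->7, 2->2, 4->18), giving [7, 2, 18].

[7, 2, 18]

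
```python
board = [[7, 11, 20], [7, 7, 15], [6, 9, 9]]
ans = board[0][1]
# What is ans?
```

board[0] = [7, 11, 20]. Taking column 1 of that row yields 11.

11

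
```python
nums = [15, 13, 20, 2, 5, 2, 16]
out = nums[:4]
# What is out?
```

nums has length 7. The slice nums[:4] selects indices [0, 1, 2, 3] (0->15, 1->13, 2->20, 3->2), giving [15, 13, 20, 2].

[15, 13, 20, 2]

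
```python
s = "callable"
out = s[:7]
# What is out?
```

s has length 8. The slice s[:7] selects indices [0, 1, 2, 3, 4, 5, 6] (0->'c', 1->'a', 2->'l', 3->'l', 4->'a', 5->'b', 6->'l'), giving 'callabl'.

'callabl'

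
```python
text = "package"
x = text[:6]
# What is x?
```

text has length 7. The slice text[:6] selects indices [0, 1, 2, 3, 4, 5] (0->'p', 1->'a', 2->'c', 3->'k', 4->'a', 5->'g'), giving 'packag'.

'packag'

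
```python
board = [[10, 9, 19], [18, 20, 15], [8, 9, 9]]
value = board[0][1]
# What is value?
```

board[0] = [10, 9, 19]. Taking column 1 of that row yields 9.

9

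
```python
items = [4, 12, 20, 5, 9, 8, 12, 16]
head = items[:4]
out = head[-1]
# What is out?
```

items has length 8. The slice items[:4] selects indices [0, 1, 2, 3] (0->4, 1->12, 2->20, 3->5), giving [4, 12, 20, 5]. So head = [4, 12, 20, 5]. Then head[-1] = 5.

5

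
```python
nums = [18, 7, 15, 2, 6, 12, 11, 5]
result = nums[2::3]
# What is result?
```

nums has length 8. The slice nums[2::3] selects indices [2, 5] (2->15, 5->12), giving [15, 12].

[15, 12]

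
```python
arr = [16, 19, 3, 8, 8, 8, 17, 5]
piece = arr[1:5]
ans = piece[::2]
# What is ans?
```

arr has length 8. The slice arr[1:5] selects indices [1, 2, 3, 4] (1->19, 2->3, 3->8, 4->8), giving [19, 3, 8, 8]. So piece = [19, 3, 8, 8]. piece has length 4. The slice piece[::2] selects indices [0, 2] (0->19, 2->8), giving [19, 8].

[19, 8]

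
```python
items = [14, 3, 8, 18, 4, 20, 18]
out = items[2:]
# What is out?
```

items has length 7. The slice items[2:] selects indices [2, 3, 4, 5, 6] (2->8, 3->18, 4->4, 5->20, 6->18), giving [8, 18, 4, 20, 18].

[8, 18, 4, 20, 18]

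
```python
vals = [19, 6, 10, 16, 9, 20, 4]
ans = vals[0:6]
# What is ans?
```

vals has length 7. The slice vals[0:6] selects indices [0, 1, 2, 3, 4, 5] (0->19, 1->6, 2->10, 3->16, 4->9, 5->20), giving [19, 6, 10, 16, 9, 20].

[19, 6, 10, 16, 9, 20]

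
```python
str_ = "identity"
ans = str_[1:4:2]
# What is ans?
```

str_ has length 8. The slice str_[1:4:2] selects indices [1, 3] (1->'d', 3->'n'), giving 'dn'.

'dn'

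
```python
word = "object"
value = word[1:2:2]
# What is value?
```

word has length 6. The slice word[1:2:2] selects indices [1] (1->'b'), giving 'b'.

'b'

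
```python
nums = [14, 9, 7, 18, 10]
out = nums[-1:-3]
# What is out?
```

nums has length 5. The slice nums[-1:-3] resolves to an empty index range, so the result is [].

[]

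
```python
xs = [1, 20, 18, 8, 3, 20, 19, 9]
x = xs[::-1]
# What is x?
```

xs has length 8. The slice xs[::-1] selects indices [7, 6, 5, 4, 3, 2, 1, 0] (7->9, 6->19, 5->20, 4->3, 3->8, 2->18, 1->20, 0->1), giving [9, 19, 20, 3, 8, 18, 20, 1].

[9, 19, 20, 3, 8, 18, 20, 1]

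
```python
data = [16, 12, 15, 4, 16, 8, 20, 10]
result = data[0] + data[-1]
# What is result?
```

data has length 8. data[0] = 16.
data has length 8. Negative index -1 maps to positive index 8 + (-1) = 7. data[7] = 10.
Sum: 16 + 10 = 26.

26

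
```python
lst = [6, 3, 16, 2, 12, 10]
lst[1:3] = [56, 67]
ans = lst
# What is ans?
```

lst starts as [6, 3, 16, 2, 12, 10] (length 6). The slice lst[1:3] covers indices [1, 2] with values [3, 16]. Replacing that slice with [56, 67] (same length) produces [6, 56, 67, 2, 12, 10].

[6, 56, 67, 2, 12, 10]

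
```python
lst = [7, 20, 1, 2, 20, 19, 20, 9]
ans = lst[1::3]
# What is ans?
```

lst has length 8. The slice lst[1::3] selects indices [1, 4, 7] (1->20, 4->20, 7->9), giving [20, 20, 9].

[20, 20, 9]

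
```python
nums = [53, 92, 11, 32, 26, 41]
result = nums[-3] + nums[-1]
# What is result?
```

nums has length 6. Negative index -3 maps to positive index 6 + (-3) = 3. nums[3] = 32.
nums has length 6. Negative index -1 maps to positive index 6 + (-1) = 5. nums[5] = 41.
Sum: 32 + 41 = 73.

73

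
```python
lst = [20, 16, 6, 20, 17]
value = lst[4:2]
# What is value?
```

lst has length 5. The slice lst[4:2] resolves to an empty index range, so the result is [].

[]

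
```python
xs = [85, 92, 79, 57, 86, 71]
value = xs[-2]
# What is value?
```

xs has length 6. Negative index -2 maps to positive index 6 + (-2) = 4. xs[4] = 86.

86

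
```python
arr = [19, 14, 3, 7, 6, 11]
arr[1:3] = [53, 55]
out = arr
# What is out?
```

arr starts as [19, 14, 3, 7, 6, 11] (length 6). The slice arr[1:3] covers indices [1, 2] with values [14, 3]. Replacing that slice with [53, 55] (same length) produces [19, 53, 55, 7, 6, 11].

[19, 53, 55, 7, 6, 11]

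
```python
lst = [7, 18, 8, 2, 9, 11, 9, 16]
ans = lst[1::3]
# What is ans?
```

lst has length 8. The slice lst[1::3] selects indices [1, 4, 7] (1->18, 4->9, 7->16), giving [18, 9, 16].

[18, 9, 16]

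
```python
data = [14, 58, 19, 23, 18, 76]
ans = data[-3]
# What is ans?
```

data has length 6. Negative index -3 maps to positive index 6 + (-3) = 3. data[3] = 23.

23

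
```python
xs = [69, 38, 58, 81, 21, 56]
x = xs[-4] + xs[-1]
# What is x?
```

xs has length 6. Negative index -4 maps to positive index 6 + (-4) = 2. xs[2] = 58.
xs has length 6. Negative index -1 maps to positive index 6 + (-1) = 5. xs[5] = 56.
Sum: 58 + 56 = 114.

114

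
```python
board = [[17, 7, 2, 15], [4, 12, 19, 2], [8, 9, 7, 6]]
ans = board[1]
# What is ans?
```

board has 3 rows. Row 1 is [4, 12, 19, 2].

[4, 12, 19, 2]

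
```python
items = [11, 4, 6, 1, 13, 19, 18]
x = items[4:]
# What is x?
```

items has length 7. The slice items[4:] selects indices [4, 5, 6] (4->13, 5->19, 6->18), giving [13, 19, 18].

[13, 19, 18]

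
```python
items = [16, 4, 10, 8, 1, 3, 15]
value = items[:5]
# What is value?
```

items has length 7. The slice items[:5] selects indices [0, 1, 2, 3, 4] (0->16, 1->4, 2->10, 3->8, 4->1), giving [16, 4, 10, 8, 1].

[16, 4, 10, 8, 1]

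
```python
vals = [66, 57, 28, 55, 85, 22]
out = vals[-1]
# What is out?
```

vals has length 6. Negative index -1 maps to positive index 6 + (-1) = 5. vals[5] = 22.

22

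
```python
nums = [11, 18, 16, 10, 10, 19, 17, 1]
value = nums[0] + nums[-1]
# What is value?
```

nums has length 8. nums[0] = 11.
nums has length 8. Negative index -1 maps to positive index 8 + (-1) = 7. nums[7] = 1.
Sum: 11 + 1 = 12.

12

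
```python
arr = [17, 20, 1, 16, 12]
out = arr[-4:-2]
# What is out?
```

arr has length 5. The slice arr[-4:-2] selects indices [1, 2] (1->20, 2->1), giving [20, 1].

[20, 1]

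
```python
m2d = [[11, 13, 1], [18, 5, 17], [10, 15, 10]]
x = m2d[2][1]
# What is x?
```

m2d[2] = [10, 15, 10]. Taking column 1 of that row yields 15.

15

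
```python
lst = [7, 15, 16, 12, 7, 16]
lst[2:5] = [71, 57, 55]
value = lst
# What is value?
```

lst starts as [7, 15, 16, 12, 7, 16] (length 6). The slice lst[2:5] covers indices [2, 3, 4] with values [16, 12, 7]. Replacing that slice with [71, 57, 55] (same length) produces [7, 15, 71, 57, 55, 16].

[7, 15, 71, 57, 55, 16]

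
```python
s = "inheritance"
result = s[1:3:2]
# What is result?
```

s has length 11. The slice s[1:3:2] selects indices [1] (1->'n'), giving 'n'.

'n'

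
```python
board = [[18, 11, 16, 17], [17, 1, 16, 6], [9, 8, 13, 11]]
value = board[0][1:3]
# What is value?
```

board[0] = [18, 11, 16, 17]. board[0] has length 4. The slice board[0][1:3] selects indices [1, 2] (1->11, 2->16), giving [11, 16].

[11, 16]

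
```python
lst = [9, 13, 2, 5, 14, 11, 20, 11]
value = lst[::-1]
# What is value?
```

lst has length 8. The slice lst[::-1] selects indices [7, 6, 5, 4, 3, 2, 1, 0] (7->11, 6->20, 5->11, 4->14, 3->5, 2->2, 1->13, 0->9), giving [11, 20, 11, 14, 5, 2, 13, 9].

[11, 20, 11, 14, 5, 2, 13, 9]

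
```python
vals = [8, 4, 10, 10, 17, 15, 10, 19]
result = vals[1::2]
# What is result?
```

vals has length 8. The slice vals[1::2] selects indices [1, 3, 5, 7] (1->4, 3->10, 5->15, 7->19), giving [4, 10, 15, 19].

[4, 10, 15, 19]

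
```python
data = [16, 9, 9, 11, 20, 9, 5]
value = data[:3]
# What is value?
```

data has length 7. The slice data[:3] selects indices [0, 1, 2] (0->16, 1->9, 2->9), giving [16, 9, 9].

[16, 9, 9]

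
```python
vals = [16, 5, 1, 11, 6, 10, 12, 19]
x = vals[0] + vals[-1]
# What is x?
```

vals has length 8. vals[0] = 16.
vals has length 8. Negative index -1 maps to positive index 8 + (-1) = 7. vals[7] = 19.
Sum: 16 + 19 = 35.

35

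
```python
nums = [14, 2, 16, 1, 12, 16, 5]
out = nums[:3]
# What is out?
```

nums has length 7. The slice nums[:3] selects indices [0, 1, 2] (0->14, 1->2, 2->16), giving [14, 2, 16].

[14, 2, 16]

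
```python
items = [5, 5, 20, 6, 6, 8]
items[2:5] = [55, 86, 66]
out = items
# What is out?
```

items starts as [5, 5, 20, 6, 6, 8] (length 6). The slice items[2:5] covers indices [2, 3, 4] with values [20, 6, 6]. Replacing that slice with [55, 86, 66] (same length) produces [5, 5, 55, 86, 66, 8].

[5, 5, 55, 86, 66, 8]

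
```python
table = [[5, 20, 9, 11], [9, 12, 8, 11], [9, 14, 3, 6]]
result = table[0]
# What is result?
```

table has 3 rows. Row 0 is [5, 20, 9, 11].

[5, 20, 9, 11]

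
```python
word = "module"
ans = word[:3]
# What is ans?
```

word has length 6. The slice word[:3] selects indices [0, 1, 2] (0->'m', 1->'o', 2->'d'), giving 'mod'.

'mod'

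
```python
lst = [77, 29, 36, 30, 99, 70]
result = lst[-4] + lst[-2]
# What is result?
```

lst has length 6. Negative index -4 maps to positive index 6 + (-4) = 2. lst[2] = 36.
lst has length 6. Negative index -2 maps to positive index 6 + (-2) = 4. lst[4] = 99.
Sum: 36 + 99 = 135.

135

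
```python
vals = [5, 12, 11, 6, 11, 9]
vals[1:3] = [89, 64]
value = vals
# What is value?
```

vals starts as [5, 12, 11, 6, 11, 9] (length 6). The slice vals[1:3] covers indices [1, 2] with values [12, 11]. Replacing that slice with [89, 64] (same length) produces [5, 89, 64, 6, 11, 9].

[5, 89, 64, 6, 11, 9]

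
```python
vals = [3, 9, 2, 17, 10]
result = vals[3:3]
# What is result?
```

vals has length 5. The slice vals[3:3] resolves to an empty index range, so the result is [].

[]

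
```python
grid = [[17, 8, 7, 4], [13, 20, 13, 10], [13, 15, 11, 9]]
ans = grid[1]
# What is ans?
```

grid has 3 rows. Row 1 is [13, 20, 13, 10].

[13, 20, 13, 10]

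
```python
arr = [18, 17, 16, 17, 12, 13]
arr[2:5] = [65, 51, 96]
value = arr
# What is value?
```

arr starts as [18, 17, 16, 17, 12, 13] (length 6). The slice arr[2:5] covers indices [2, 3, 4] with values [16, 17, 12]. Replacing that slice with [65, 51, 96] (same length) produces [18, 17, 65, 51, 96, 13].

[18, 17, 65, 51, 96, 13]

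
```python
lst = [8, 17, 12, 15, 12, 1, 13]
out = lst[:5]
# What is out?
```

lst has length 7. The slice lst[:5] selects indices [0, 1, 2, 3, 4] (0->8, 1->17, 2->12, 3->15, 4->12), giving [8, 17, 12, 15, 12].

[8, 17, 12, 15, 12]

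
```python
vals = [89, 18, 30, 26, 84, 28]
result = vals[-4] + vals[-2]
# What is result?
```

vals has length 6. Negative index -4 maps to positive index 6 + (-4) = 2. vals[2] = 30.
vals has length 6. Negative index -2 maps to positive index 6 + (-2) = 4. vals[4] = 84.
Sum: 30 + 84 = 114.

114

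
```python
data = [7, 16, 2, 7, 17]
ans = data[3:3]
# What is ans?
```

data has length 5. The slice data[3:3] resolves to an empty index range, so the result is [].

[]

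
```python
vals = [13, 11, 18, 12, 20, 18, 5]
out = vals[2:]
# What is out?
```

vals has length 7. The slice vals[2:] selects indices [2, 3, 4, 5, 6] (2->18, 3->12, 4->20, 5->18, 6->5), giving [18, 12, 20, 18, 5].

[18, 12, 20, 18, 5]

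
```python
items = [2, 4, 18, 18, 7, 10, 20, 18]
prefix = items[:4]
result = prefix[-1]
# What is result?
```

items has length 8. The slice items[:4] selects indices [0, 1, 2, 3] (0->2, 1->4, 2->18, 3->18), giving [2, 4, 18, 18]. So prefix = [2, 4, 18, 18]. Then prefix[-1] = 18.

18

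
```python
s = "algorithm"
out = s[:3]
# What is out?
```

s has length 9. The slice s[:3] selects indices [0, 1, 2] (0->'a', 1->'l', 2->'g'), giving 'alg'.

'alg'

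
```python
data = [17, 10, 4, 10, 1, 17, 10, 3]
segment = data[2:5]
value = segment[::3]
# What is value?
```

data has length 8. The slice data[2:5] selects indices [2, 3, 4] (2->4, 3->10, 4->1), giving [4, 10, 1]. So segment = [4, 10, 1]. segment has length 3. The slice segment[::3] selects indices [0] (0->4), giving [4].

[4]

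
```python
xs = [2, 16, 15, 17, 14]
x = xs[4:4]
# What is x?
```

xs has length 5. The slice xs[4:4] resolves to an empty index range, so the result is [].

[]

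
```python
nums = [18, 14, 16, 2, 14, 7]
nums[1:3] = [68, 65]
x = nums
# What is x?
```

nums starts as [18, 14, 16, 2, 14, 7] (length 6). The slice nums[1:3] covers indices [1, 2] with values [14, 16]. Replacing that slice with [68, 65] (same length) produces [18, 68, 65, 2, 14, 7].

[18, 68, 65, 2, 14, 7]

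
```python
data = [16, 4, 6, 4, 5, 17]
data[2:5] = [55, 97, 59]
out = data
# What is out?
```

data starts as [16, 4, 6, 4, 5, 17] (length 6). The slice data[2:5] covers indices [2, 3, 4] with values [6, 4, 5]. Replacing that slice with [55, 97, 59] (same length) produces [16, 4, 55, 97, 59, 17].

[16, 4, 55, 97, 59, 17]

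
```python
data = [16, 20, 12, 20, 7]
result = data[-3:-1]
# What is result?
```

data has length 5. The slice data[-3:-1] selects indices [2, 3] (2->12, 3->20), giving [12, 20].

[12, 20]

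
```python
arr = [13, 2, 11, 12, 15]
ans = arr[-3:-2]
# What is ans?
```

arr has length 5. The slice arr[-3:-2] selects indices [2] (2->11), giving [11].

[11]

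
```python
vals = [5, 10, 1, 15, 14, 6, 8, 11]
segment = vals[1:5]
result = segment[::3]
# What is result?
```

vals has length 8. The slice vals[1:5] selects indices [1, 2, 3, 4] (1->10, 2->1, 3->15, 4->14), giving [10, 1, 15, 14]. So segment = [10, 1, 15, 14]. segment has length 4. The slice segment[::3] selects indices [0, 3] (0->10, 3->14), giving [10, 14].

[10, 14]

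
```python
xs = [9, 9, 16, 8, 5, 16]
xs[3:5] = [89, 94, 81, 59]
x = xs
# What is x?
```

xs starts as [9, 9, 16, 8, 5, 16] (length 6). The slice xs[3:5] covers indices [3, 4] with values [8, 5]. Replacing that slice with [89, 94, 81, 59] (different length) produces [9, 9, 16, 89, 94, 81, 59, 16].

[9, 9, 16, 89, 94, 81, 59, 16]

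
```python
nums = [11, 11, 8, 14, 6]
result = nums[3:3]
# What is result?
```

nums has length 5. The slice nums[3:3] resolves to an empty index range, so the result is [].

[]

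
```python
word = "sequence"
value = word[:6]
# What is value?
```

word has length 8. The slice word[:6] selects indices [0, 1, 2, 3, 4, 5] (0->'s', 1->'e', 2->'q', 3->'u', 4->'e', 5->'n'), giving 'sequen'.

'sequen'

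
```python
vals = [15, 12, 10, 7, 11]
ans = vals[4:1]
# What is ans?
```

vals has length 5. The slice vals[4:1] resolves to an empty index range, so the result is [].

[]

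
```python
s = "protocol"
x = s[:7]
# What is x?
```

s has length 8. The slice s[:7] selects indices [0, 1, 2, 3, 4, 5, 6] (0->'p', 1->'r', 2->'o', 3->'t', 4->'o', 5->'c', 6->'o'), giving 'protoco'.

'protoco'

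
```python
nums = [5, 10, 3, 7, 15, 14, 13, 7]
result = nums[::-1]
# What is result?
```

nums has length 8. The slice nums[::-1] selects indices [7, 6, 5, 4, 3, 2, 1, 0] (7->7, 6->13, 5->14, 4->15, 3->7, 2->3, 1->10, 0->5), giving [7, 13, 14, 15, 7, 3, 10, 5].

[7, 13, 14, 15, 7, 3, 10, 5]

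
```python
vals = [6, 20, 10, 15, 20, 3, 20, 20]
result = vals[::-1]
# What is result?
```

vals has length 8. The slice vals[::-1] selects indices [7, 6, 5, 4, 3, 2, 1, 0] (7->20, 6->20, 5->3, 4->20, 3->15, 2->10, 1->20, 0->6), giving [20, 20, 3, 20, 15, 10, 20, 6].

[20, 20, 3, 20, 15, 10, 20, 6]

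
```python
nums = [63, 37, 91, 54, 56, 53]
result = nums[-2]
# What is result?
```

nums has length 6. Negative index -2 maps to positive index 6 + (-2) = 4. nums[4] = 56.

56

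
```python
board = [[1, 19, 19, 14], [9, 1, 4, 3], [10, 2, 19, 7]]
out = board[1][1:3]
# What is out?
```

board[1] = [9, 1, 4, 3]. board[1] has length 4. The slice board[1][1:3] selects indices [1, 2] (1->1, 2->4), giving [1, 4].

[1, 4]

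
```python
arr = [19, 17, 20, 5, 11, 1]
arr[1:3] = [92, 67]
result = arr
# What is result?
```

arr starts as [19, 17, 20, 5, 11, 1] (length 6). The slice arr[1:3] covers indices [1, 2] with values [17, 20]. Replacing that slice with [92, 67] (same length) produces [19, 92, 67, 5, 11, 1].

[19, 92, 67, 5, 11, 1]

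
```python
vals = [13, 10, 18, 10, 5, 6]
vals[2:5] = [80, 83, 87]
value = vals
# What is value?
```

vals starts as [13, 10, 18, 10, 5, 6] (length 6). The slice vals[2:5] covers indices [2, 3, 4] with values [18, 10, 5]. Replacing that slice with [80, 83, 87] (same length) produces [13, 10, 80, 83, 87, 6].

[13, 10, 80, 83, 87, 6]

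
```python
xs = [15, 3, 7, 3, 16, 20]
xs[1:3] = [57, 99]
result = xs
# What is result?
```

xs starts as [15, 3, 7, 3, 16, 20] (length 6). The slice xs[1:3] covers indices [1, 2] with values [3, 7]. Replacing that slice with [57, 99] (same length) produces [15, 57, 99, 3, 16, 20].

[15, 57, 99, 3, 16, 20]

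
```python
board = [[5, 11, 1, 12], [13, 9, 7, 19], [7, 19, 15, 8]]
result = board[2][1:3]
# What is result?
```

board[2] = [7, 19, 15, 8]. board[2] has length 4. The slice board[2][1:3] selects indices [1, 2] (1->19, 2->15), giving [19, 15].

[19, 15]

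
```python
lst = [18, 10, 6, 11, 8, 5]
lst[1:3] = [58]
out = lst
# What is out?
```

lst starts as [18, 10, 6, 11, 8, 5] (length 6). The slice lst[1:3] covers indices [1, 2] with values [10, 6]. Replacing that slice with [58] (different length) produces [18, 58, 11, 8, 5].

[18, 58, 11, 8, 5]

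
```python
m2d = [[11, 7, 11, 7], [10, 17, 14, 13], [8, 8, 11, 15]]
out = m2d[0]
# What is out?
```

m2d has 3 rows. Row 0 is [11, 7, 11, 7].

[11, 7, 11, 7]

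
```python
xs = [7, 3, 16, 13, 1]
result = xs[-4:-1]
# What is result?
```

xs has length 5. The slice xs[-4:-1] selects indices [1, 2, 3] (1->3, 2->16, 3->13), giving [3, 16, 13].

[3, 16, 13]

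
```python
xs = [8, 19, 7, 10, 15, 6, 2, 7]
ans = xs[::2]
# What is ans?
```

xs has length 8. The slice xs[::2] selects indices [0, 2, 4, 6] (0->8, 2->7, 4->15, 6->2), giving [8, 7, 15, 2].

[8, 7, 15, 2]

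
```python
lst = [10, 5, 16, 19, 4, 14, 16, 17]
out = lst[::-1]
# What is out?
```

lst has length 8. The slice lst[::-1] selects indices [7, 6, 5, 4, 3, 2, 1, 0] (7->17, 6->16, 5->14, 4->4, 3->19, 2->16, 1->5, 0->10), giving [17, 16, 14, 4, 19, 16, 5, 10].

[17, 16, 14, 4, 19, 16, 5, 10]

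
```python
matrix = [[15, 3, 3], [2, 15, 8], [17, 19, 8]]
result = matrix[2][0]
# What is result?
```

matrix[2] = [17, 19, 8]. Taking column 0 of that row yields 17.

17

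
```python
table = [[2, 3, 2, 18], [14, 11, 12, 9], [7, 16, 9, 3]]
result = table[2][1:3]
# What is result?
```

table[2] = [7, 16, 9, 3]. table[2] has length 4. The slice table[2][1:3] selects indices [1, 2] (1->16, 2->9), giving [16, 9].

[16, 9]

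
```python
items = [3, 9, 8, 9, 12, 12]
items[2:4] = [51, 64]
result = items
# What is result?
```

items starts as [3, 9, 8, 9, 12, 12] (length 6). The slice items[2:4] covers indices [2, 3] with values [8, 9]. Replacing that slice with [51, 64] (same length) produces [3, 9, 51, 64, 12, 12].

[3, 9, 51, 64, 12, 12]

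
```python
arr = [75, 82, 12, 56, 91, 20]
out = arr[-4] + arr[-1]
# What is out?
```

arr has length 6. Negative index -4 maps to positive index 6 + (-4) = 2. arr[2] = 12.
arr has length 6. Negative index -1 maps to positive index 6 + (-1) = 5. arr[5] = 20.
Sum: 12 + 20 = 32.

32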